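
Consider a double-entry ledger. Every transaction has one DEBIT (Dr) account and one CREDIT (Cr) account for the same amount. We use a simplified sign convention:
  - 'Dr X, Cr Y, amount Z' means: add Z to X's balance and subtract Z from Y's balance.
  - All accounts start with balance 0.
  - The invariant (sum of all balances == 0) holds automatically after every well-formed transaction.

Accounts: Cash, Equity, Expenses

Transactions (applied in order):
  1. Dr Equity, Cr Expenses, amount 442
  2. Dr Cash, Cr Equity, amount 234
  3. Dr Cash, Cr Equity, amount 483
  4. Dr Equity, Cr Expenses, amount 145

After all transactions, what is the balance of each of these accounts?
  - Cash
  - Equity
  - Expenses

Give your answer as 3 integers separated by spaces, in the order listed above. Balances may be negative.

Answer: 717 -130 -587

Derivation:
After txn 1 (Dr Equity, Cr Expenses, amount 442): Equity=442 Expenses=-442
After txn 2 (Dr Cash, Cr Equity, amount 234): Cash=234 Equity=208 Expenses=-442
After txn 3 (Dr Cash, Cr Equity, amount 483): Cash=717 Equity=-275 Expenses=-442
After txn 4 (Dr Equity, Cr Expenses, amount 145): Cash=717 Equity=-130 Expenses=-587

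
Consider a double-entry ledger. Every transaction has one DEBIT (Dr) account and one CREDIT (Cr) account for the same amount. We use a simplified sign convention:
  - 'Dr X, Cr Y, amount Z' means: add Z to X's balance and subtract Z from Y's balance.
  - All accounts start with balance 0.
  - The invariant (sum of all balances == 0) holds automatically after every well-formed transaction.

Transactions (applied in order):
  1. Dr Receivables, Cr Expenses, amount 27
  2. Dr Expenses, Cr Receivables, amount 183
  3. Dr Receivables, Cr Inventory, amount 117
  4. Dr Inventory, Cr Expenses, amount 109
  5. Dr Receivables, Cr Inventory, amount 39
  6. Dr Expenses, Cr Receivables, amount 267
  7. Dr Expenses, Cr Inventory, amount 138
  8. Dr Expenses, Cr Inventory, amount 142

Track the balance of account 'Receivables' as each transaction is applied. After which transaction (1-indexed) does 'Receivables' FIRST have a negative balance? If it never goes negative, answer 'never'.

After txn 1: Receivables=27
After txn 2: Receivables=-156

Answer: 2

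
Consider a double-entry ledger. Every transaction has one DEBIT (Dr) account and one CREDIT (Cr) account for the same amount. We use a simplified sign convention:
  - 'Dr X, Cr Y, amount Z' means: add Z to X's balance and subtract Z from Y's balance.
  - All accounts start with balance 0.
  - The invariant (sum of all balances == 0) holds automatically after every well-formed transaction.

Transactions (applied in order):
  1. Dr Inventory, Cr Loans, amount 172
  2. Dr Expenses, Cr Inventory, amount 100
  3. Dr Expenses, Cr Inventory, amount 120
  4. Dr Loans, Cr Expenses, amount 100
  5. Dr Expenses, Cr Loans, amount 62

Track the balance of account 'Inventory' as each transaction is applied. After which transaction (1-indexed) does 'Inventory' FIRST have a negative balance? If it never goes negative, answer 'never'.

After txn 1: Inventory=172
After txn 2: Inventory=72
After txn 3: Inventory=-48

Answer: 3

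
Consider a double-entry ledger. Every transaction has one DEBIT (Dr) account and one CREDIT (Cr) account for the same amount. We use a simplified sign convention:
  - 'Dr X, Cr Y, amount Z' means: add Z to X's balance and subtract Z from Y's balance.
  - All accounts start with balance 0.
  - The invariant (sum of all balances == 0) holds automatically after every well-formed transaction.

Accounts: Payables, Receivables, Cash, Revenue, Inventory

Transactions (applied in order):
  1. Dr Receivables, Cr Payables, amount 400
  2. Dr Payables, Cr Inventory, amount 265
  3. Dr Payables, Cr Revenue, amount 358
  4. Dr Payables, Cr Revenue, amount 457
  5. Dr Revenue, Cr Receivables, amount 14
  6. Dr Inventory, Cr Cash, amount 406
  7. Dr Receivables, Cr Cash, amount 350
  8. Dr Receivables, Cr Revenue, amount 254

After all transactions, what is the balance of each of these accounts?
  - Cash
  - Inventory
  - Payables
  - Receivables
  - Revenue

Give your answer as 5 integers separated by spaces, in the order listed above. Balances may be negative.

Answer: -756 141 680 990 -1055

Derivation:
After txn 1 (Dr Receivables, Cr Payables, amount 400): Payables=-400 Receivables=400
After txn 2 (Dr Payables, Cr Inventory, amount 265): Inventory=-265 Payables=-135 Receivables=400
After txn 3 (Dr Payables, Cr Revenue, amount 358): Inventory=-265 Payables=223 Receivables=400 Revenue=-358
After txn 4 (Dr Payables, Cr Revenue, amount 457): Inventory=-265 Payables=680 Receivables=400 Revenue=-815
After txn 5 (Dr Revenue, Cr Receivables, amount 14): Inventory=-265 Payables=680 Receivables=386 Revenue=-801
After txn 6 (Dr Inventory, Cr Cash, amount 406): Cash=-406 Inventory=141 Payables=680 Receivables=386 Revenue=-801
After txn 7 (Dr Receivables, Cr Cash, amount 350): Cash=-756 Inventory=141 Payables=680 Receivables=736 Revenue=-801
After txn 8 (Dr Receivables, Cr Revenue, amount 254): Cash=-756 Inventory=141 Payables=680 Receivables=990 Revenue=-1055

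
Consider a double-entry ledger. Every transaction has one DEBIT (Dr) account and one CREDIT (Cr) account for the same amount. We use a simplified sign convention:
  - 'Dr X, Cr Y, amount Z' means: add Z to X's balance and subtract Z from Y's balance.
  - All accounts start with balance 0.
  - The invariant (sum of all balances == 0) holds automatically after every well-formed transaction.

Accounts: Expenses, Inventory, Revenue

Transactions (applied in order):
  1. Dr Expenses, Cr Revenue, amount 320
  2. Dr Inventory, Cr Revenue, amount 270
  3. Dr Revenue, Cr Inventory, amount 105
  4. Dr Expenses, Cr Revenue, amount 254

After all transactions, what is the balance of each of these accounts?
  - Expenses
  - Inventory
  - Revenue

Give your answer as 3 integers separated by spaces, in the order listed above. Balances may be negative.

After txn 1 (Dr Expenses, Cr Revenue, amount 320): Expenses=320 Revenue=-320
After txn 2 (Dr Inventory, Cr Revenue, amount 270): Expenses=320 Inventory=270 Revenue=-590
After txn 3 (Dr Revenue, Cr Inventory, amount 105): Expenses=320 Inventory=165 Revenue=-485
After txn 4 (Dr Expenses, Cr Revenue, amount 254): Expenses=574 Inventory=165 Revenue=-739

Answer: 574 165 -739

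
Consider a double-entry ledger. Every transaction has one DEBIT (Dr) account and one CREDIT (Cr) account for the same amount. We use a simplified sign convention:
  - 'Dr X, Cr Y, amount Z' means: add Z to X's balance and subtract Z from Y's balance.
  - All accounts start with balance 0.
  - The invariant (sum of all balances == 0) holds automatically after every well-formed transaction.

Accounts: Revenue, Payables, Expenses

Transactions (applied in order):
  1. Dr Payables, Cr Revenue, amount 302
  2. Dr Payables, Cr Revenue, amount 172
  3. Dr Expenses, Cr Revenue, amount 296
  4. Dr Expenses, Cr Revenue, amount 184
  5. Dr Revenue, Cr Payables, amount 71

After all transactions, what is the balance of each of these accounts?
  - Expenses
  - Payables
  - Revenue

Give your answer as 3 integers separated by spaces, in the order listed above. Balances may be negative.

Answer: 480 403 -883

Derivation:
After txn 1 (Dr Payables, Cr Revenue, amount 302): Payables=302 Revenue=-302
After txn 2 (Dr Payables, Cr Revenue, amount 172): Payables=474 Revenue=-474
After txn 3 (Dr Expenses, Cr Revenue, amount 296): Expenses=296 Payables=474 Revenue=-770
After txn 4 (Dr Expenses, Cr Revenue, amount 184): Expenses=480 Payables=474 Revenue=-954
After txn 5 (Dr Revenue, Cr Payables, amount 71): Expenses=480 Payables=403 Revenue=-883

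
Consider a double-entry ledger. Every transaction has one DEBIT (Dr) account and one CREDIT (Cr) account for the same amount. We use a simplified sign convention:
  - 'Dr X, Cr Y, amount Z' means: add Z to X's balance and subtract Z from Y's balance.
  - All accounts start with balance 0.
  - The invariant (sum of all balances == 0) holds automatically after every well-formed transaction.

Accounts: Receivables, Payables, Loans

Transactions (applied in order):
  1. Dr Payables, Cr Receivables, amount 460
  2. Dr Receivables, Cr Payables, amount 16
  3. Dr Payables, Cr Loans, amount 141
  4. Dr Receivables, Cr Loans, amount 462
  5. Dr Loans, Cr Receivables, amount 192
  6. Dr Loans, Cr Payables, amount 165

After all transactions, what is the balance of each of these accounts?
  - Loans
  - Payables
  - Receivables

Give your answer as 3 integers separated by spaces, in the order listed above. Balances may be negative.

Answer: -246 420 -174

Derivation:
After txn 1 (Dr Payables, Cr Receivables, amount 460): Payables=460 Receivables=-460
After txn 2 (Dr Receivables, Cr Payables, amount 16): Payables=444 Receivables=-444
After txn 3 (Dr Payables, Cr Loans, amount 141): Loans=-141 Payables=585 Receivables=-444
After txn 4 (Dr Receivables, Cr Loans, amount 462): Loans=-603 Payables=585 Receivables=18
After txn 5 (Dr Loans, Cr Receivables, amount 192): Loans=-411 Payables=585 Receivables=-174
After txn 6 (Dr Loans, Cr Payables, amount 165): Loans=-246 Payables=420 Receivables=-174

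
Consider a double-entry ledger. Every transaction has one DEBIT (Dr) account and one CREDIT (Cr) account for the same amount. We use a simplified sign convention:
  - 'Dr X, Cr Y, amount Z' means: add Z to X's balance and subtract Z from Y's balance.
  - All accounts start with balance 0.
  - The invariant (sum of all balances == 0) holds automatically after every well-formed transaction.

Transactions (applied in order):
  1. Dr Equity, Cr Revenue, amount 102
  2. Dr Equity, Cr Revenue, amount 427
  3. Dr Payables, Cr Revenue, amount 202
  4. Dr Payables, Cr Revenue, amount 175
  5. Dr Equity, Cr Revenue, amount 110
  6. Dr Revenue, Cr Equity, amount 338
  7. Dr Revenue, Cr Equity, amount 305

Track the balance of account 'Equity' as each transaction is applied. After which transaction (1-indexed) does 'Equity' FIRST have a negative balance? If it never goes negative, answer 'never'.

After txn 1: Equity=102
After txn 2: Equity=529
After txn 3: Equity=529
After txn 4: Equity=529
After txn 5: Equity=639
After txn 6: Equity=301
After txn 7: Equity=-4

Answer: 7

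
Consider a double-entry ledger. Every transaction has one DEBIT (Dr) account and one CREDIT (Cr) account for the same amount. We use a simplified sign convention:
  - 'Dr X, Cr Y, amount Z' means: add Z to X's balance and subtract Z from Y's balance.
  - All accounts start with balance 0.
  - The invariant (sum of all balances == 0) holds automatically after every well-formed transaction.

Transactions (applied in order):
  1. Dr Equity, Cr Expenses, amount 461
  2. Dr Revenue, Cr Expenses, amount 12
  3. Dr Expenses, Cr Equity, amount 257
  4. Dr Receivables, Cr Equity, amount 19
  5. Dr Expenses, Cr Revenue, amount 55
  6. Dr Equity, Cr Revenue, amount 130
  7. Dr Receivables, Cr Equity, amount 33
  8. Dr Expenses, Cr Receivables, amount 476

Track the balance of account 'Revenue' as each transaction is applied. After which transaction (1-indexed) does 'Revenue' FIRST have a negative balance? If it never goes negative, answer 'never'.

After txn 1: Revenue=0
After txn 2: Revenue=12
After txn 3: Revenue=12
After txn 4: Revenue=12
After txn 5: Revenue=-43

Answer: 5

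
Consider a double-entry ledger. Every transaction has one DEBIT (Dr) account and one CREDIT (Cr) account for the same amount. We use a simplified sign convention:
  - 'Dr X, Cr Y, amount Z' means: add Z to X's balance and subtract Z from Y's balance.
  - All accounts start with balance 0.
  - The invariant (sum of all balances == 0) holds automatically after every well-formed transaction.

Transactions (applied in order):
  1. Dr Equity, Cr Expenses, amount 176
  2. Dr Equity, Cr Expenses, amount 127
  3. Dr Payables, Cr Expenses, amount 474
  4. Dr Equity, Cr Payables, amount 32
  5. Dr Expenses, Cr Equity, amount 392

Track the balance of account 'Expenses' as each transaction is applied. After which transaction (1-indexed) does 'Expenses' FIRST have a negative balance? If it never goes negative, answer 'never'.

Answer: 1

Derivation:
After txn 1: Expenses=-176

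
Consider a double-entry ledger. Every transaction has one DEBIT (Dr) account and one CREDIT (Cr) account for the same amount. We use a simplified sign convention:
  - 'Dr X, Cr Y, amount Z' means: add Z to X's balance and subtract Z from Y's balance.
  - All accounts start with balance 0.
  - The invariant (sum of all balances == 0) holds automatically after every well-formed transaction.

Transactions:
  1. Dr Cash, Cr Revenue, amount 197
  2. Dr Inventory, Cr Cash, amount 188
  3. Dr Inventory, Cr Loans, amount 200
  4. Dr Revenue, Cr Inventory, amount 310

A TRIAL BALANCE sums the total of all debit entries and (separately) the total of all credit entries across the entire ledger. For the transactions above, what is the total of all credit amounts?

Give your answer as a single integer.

Txn 1: credit+=197
Txn 2: credit+=188
Txn 3: credit+=200
Txn 4: credit+=310
Total credits = 895

Answer: 895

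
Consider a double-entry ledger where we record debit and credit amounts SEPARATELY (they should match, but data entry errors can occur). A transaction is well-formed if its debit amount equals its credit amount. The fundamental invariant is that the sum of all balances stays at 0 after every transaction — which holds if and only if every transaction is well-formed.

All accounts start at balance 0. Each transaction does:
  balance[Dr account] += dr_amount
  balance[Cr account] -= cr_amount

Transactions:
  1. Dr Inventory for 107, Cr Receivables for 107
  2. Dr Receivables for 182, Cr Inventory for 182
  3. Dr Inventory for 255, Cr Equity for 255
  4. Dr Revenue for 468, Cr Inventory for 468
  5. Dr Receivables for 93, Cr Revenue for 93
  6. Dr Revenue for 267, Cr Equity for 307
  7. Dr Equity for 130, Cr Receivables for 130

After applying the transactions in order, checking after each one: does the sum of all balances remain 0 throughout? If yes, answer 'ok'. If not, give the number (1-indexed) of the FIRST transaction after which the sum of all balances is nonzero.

Answer: 6

Derivation:
After txn 1: dr=107 cr=107 sum_balances=0
After txn 2: dr=182 cr=182 sum_balances=0
After txn 3: dr=255 cr=255 sum_balances=0
After txn 4: dr=468 cr=468 sum_balances=0
After txn 5: dr=93 cr=93 sum_balances=0
After txn 6: dr=267 cr=307 sum_balances=-40
After txn 7: dr=130 cr=130 sum_balances=-40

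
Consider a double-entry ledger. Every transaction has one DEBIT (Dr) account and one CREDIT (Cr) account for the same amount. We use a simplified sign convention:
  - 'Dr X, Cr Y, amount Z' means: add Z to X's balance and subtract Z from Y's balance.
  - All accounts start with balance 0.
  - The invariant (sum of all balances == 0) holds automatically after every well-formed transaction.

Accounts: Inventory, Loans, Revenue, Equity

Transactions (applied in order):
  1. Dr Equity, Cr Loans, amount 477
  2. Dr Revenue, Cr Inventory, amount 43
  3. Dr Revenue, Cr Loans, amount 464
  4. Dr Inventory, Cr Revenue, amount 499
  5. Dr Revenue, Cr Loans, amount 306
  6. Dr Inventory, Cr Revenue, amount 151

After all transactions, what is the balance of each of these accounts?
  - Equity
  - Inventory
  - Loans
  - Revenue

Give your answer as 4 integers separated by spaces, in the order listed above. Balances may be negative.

Answer: 477 607 -1247 163

Derivation:
After txn 1 (Dr Equity, Cr Loans, amount 477): Equity=477 Loans=-477
After txn 2 (Dr Revenue, Cr Inventory, amount 43): Equity=477 Inventory=-43 Loans=-477 Revenue=43
After txn 3 (Dr Revenue, Cr Loans, amount 464): Equity=477 Inventory=-43 Loans=-941 Revenue=507
After txn 4 (Dr Inventory, Cr Revenue, amount 499): Equity=477 Inventory=456 Loans=-941 Revenue=8
After txn 5 (Dr Revenue, Cr Loans, amount 306): Equity=477 Inventory=456 Loans=-1247 Revenue=314
After txn 6 (Dr Inventory, Cr Revenue, amount 151): Equity=477 Inventory=607 Loans=-1247 Revenue=163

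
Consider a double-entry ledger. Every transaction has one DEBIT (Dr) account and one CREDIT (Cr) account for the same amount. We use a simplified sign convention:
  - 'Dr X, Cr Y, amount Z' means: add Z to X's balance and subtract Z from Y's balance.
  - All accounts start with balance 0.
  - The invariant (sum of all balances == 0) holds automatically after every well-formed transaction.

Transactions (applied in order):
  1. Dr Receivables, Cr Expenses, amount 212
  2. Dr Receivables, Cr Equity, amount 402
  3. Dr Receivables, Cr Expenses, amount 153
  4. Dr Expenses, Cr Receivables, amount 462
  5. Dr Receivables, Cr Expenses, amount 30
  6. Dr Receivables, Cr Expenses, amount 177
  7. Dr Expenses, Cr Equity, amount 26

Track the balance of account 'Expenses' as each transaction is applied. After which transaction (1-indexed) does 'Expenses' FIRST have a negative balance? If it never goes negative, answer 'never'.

Answer: 1

Derivation:
After txn 1: Expenses=-212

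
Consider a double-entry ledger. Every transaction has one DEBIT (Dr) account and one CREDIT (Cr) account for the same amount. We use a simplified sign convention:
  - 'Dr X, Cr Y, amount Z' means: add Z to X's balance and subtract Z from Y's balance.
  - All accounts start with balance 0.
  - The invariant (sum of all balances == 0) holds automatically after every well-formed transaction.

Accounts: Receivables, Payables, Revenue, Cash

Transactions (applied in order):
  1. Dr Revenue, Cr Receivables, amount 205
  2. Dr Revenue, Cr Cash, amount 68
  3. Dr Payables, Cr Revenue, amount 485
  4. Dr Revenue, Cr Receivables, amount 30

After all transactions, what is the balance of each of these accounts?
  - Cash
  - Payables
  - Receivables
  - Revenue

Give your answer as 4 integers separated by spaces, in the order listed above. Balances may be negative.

Answer: -68 485 -235 -182

Derivation:
After txn 1 (Dr Revenue, Cr Receivables, amount 205): Receivables=-205 Revenue=205
After txn 2 (Dr Revenue, Cr Cash, amount 68): Cash=-68 Receivables=-205 Revenue=273
After txn 3 (Dr Payables, Cr Revenue, amount 485): Cash=-68 Payables=485 Receivables=-205 Revenue=-212
After txn 4 (Dr Revenue, Cr Receivables, amount 30): Cash=-68 Payables=485 Receivables=-235 Revenue=-182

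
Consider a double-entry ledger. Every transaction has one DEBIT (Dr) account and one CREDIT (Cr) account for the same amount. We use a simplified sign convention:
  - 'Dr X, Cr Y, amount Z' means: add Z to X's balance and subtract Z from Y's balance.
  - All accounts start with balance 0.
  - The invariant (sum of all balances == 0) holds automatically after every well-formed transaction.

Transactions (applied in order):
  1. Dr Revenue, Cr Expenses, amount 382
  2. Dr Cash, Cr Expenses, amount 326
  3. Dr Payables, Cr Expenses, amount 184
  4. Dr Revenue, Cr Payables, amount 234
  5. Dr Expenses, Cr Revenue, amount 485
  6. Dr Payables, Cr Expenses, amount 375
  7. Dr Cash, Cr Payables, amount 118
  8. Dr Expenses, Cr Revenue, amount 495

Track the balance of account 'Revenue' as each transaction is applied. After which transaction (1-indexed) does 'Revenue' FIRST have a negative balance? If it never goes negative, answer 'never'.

After txn 1: Revenue=382
After txn 2: Revenue=382
After txn 3: Revenue=382
After txn 4: Revenue=616
After txn 5: Revenue=131
After txn 6: Revenue=131
After txn 7: Revenue=131
After txn 8: Revenue=-364

Answer: 8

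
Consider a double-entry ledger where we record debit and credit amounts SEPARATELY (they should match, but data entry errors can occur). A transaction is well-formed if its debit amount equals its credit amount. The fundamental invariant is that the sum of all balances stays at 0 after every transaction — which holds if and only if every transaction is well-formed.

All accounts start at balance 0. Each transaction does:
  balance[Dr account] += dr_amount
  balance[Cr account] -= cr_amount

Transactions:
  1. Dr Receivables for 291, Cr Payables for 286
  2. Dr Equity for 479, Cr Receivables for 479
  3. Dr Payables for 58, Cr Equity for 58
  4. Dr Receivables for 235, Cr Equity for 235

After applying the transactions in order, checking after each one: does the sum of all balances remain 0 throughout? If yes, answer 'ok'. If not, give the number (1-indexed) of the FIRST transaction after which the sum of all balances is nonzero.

After txn 1: dr=291 cr=286 sum_balances=5
After txn 2: dr=479 cr=479 sum_balances=5
After txn 3: dr=58 cr=58 sum_balances=5
After txn 4: dr=235 cr=235 sum_balances=5

Answer: 1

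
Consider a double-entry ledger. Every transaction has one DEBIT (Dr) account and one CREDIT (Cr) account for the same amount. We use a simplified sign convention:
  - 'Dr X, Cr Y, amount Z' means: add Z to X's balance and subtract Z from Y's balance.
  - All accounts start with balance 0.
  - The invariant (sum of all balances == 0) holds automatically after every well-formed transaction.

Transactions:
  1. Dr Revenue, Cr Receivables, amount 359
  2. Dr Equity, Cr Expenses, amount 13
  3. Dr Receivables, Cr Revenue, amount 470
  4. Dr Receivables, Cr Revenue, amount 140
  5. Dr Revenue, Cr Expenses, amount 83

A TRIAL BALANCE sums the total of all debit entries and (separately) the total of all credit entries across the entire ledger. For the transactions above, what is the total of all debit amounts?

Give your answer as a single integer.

Answer: 1065

Derivation:
Txn 1: debit+=359
Txn 2: debit+=13
Txn 3: debit+=470
Txn 4: debit+=140
Txn 5: debit+=83
Total debits = 1065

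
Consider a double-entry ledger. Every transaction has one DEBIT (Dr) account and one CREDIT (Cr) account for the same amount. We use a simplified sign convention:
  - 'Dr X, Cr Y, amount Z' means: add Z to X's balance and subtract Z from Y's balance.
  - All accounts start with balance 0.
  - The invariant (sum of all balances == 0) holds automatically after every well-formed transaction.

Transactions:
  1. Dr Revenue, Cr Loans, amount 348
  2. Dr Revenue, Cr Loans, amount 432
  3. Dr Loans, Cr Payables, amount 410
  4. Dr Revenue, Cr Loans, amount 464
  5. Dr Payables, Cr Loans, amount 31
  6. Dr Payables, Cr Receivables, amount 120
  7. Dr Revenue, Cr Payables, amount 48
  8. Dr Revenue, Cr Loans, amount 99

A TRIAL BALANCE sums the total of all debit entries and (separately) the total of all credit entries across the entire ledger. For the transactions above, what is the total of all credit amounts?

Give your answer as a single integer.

Answer: 1952

Derivation:
Txn 1: credit+=348
Txn 2: credit+=432
Txn 3: credit+=410
Txn 4: credit+=464
Txn 5: credit+=31
Txn 6: credit+=120
Txn 7: credit+=48
Txn 8: credit+=99
Total credits = 1952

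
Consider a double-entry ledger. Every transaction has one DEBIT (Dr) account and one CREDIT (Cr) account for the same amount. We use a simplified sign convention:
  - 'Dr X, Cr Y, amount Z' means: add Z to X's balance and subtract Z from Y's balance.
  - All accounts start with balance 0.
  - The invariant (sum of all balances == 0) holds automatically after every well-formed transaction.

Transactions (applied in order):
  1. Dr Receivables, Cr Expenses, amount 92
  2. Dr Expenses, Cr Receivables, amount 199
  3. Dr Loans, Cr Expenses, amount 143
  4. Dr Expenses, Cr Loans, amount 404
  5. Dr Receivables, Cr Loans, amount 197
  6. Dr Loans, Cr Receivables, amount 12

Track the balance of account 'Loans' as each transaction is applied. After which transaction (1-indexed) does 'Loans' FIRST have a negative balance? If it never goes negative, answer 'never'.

Answer: 4

Derivation:
After txn 1: Loans=0
After txn 2: Loans=0
After txn 3: Loans=143
After txn 4: Loans=-261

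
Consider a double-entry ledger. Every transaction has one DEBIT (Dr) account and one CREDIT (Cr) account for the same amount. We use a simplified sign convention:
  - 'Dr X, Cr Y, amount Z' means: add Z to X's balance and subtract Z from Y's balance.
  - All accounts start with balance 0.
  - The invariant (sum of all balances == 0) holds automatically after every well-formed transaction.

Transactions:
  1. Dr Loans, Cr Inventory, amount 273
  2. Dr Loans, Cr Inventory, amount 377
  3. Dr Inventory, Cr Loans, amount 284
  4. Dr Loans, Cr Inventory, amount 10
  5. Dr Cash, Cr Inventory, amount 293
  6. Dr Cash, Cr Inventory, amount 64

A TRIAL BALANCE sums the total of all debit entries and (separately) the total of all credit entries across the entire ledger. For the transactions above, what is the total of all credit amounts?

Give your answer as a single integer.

Txn 1: credit+=273
Txn 2: credit+=377
Txn 3: credit+=284
Txn 4: credit+=10
Txn 5: credit+=293
Txn 6: credit+=64
Total credits = 1301

Answer: 1301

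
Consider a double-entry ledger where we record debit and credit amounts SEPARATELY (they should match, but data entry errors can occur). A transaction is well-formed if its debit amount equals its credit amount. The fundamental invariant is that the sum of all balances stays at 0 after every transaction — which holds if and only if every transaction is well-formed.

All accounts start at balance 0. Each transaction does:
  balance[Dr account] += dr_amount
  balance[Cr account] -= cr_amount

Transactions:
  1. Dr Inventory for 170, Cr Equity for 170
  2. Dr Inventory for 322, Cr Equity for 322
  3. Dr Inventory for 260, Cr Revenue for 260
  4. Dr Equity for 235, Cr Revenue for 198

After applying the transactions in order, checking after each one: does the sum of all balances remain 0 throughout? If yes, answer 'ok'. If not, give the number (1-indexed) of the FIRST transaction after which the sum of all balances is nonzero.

Answer: 4

Derivation:
After txn 1: dr=170 cr=170 sum_balances=0
After txn 2: dr=322 cr=322 sum_balances=0
After txn 3: dr=260 cr=260 sum_balances=0
After txn 4: dr=235 cr=198 sum_balances=37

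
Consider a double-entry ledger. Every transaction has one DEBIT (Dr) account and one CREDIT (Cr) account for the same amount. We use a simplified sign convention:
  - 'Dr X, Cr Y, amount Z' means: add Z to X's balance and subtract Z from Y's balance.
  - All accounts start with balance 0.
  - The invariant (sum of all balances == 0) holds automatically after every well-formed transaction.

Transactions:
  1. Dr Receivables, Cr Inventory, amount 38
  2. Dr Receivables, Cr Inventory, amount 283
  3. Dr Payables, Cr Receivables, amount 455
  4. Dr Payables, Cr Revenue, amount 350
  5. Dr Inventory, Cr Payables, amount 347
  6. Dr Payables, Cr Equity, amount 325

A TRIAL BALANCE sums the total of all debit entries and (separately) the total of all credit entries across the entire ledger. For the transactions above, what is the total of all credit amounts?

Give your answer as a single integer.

Txn 1: credit+=38
Txn 2: credit+=283
Txn 3: credit+=455
Txn 4: credit+=350
Txn 5: credit+=347
Txn 6: credit+=325
Total credits = 1798

Answer: 1798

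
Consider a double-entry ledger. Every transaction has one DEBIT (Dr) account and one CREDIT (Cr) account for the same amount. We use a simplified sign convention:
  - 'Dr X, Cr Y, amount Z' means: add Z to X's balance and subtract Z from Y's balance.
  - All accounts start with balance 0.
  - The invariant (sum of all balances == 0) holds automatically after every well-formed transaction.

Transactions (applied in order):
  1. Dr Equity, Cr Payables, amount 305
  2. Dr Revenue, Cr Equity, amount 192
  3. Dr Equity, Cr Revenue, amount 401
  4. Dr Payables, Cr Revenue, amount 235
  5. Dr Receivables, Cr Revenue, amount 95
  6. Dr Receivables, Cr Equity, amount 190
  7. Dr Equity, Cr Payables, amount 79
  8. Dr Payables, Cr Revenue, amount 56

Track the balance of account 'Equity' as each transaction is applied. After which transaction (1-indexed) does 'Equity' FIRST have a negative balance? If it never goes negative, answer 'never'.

Answer: never

Derivation:
After txn 1: Equity=305
After txn 2: Equity=113
After txn 3: Equity=514
After txn 4: Equity=514
After txn 5: Equity=514
After txn 6: Equity=324
After txn 7: Equity=403
After txn 8: Equity=403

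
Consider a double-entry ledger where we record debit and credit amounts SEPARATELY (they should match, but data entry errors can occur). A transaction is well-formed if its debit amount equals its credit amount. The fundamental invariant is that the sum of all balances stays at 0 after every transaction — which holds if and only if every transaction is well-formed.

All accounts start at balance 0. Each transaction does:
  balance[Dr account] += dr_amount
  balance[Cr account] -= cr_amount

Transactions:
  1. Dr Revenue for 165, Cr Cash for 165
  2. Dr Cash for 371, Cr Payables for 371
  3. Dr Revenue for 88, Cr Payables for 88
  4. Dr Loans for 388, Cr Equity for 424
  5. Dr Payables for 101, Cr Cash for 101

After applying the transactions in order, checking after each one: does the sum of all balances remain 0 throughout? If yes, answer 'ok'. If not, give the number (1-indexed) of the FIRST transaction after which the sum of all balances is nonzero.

After txn 1: dr=165 cr=165 sum_balances=0
After txn 2: dr=371 cr=371 sum_balances=0
After txn 3: dr=88 cr=88 sum_balances=0
After txn 4: dr=388 cr=424 sum_balances=-36
After txn 5: dr=101 cr=101 sum_balances=-36

Answer: 4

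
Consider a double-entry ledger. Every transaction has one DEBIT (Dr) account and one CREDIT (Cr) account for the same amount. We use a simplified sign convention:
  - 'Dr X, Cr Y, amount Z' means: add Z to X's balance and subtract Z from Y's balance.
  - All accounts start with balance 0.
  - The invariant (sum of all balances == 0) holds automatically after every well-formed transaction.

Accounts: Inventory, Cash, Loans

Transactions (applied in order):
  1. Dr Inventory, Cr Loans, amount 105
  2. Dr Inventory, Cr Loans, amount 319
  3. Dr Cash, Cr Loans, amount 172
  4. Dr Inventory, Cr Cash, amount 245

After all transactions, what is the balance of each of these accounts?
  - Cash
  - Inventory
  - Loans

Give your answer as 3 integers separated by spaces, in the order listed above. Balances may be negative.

After txn 1 (Dr Inventory, Cr Loans, amount 105): Inventory=105 Loans=-105
After txn 2 (Dr Inventory, Cr Loans, amount 319): Inventory=424 Loans=-424
After txn 3 (Dr Cash, Cr Loans, amount 172): Cash=172 Inventory=424 Loans=-596
After txn 4 (Dr Inventory, Cr Cash, amount 245): Cash=-73 Inventory=669 Loans=-596

Answer: -73 669 -596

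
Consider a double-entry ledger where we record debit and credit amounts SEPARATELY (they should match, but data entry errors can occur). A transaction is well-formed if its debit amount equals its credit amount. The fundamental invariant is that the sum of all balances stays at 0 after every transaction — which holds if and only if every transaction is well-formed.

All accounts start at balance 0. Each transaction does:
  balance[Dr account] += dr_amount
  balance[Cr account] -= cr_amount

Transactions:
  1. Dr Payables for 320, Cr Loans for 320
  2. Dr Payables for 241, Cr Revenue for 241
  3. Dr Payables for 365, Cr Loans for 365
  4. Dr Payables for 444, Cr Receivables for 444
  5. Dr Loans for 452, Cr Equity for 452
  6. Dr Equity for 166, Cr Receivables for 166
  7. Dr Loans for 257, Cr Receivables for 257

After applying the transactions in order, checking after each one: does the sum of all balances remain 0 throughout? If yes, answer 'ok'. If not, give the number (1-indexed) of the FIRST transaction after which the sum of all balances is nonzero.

Answer: ok

Derivation:
After txn 1: dr=320 cr=320 sum_balances=0
After txn 2: dr=241 cr=241 sum_balances=0
After txn 3: dr=365 cr=365 sum_balances=0
After txn 4: dr=444 cr=444 sum_balances=0
After txn 5: dr=452 cr=452 sum_balances=0
After txn 6: dr=166 cr=166 sum_balances=0
After txn 7: dr=257 cr=257 sum_balances=0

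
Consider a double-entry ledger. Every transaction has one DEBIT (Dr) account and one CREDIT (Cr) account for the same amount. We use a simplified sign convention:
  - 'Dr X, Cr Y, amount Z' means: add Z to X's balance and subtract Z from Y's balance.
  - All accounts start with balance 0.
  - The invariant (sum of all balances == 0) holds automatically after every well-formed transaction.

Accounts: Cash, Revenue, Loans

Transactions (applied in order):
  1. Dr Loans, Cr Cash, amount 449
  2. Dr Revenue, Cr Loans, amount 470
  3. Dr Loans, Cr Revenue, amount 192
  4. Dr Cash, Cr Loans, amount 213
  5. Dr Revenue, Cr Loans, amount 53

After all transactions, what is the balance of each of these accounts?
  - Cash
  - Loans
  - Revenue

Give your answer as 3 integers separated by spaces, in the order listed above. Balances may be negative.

Answer: -236 -95 331

Derivation:
After txn 1 (Dr Loans, Cr Cash, amount 449): Cash=-449 Loans=449
After txn 2 (Dr Revenue, Cr Loans, amount 470): Cash=-449 Loans=-21 Revenue=470
After txn 3 (Dr Loans, Cr Revenue, amount 192): Cash=-449 Loans=171 Revenue=278
After txn 4 (Dr Cash, Cr Loans, amount 213): Cash=-236 Loans=-42 Revenue=278
After txn 5 (Dr Revenue, Cr Loans, amount 53): Cash=-236 Loans=-95 Revenue=331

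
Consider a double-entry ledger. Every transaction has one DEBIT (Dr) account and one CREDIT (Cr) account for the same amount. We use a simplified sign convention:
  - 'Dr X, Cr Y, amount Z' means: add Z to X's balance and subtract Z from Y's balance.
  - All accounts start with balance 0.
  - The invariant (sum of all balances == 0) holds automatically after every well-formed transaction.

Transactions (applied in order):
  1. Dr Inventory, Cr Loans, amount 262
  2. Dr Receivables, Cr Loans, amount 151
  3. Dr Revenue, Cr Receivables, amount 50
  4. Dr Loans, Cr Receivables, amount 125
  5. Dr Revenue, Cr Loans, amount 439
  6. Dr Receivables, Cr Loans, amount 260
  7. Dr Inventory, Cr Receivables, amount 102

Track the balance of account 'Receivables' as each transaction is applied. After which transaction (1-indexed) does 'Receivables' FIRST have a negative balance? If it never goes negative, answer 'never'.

Answer: 4

Derivation:
After txn 1: Receivables=0
After txn 2: Receivables=151
After txn 3: Receivables=101
After txn 4: Receivables=-24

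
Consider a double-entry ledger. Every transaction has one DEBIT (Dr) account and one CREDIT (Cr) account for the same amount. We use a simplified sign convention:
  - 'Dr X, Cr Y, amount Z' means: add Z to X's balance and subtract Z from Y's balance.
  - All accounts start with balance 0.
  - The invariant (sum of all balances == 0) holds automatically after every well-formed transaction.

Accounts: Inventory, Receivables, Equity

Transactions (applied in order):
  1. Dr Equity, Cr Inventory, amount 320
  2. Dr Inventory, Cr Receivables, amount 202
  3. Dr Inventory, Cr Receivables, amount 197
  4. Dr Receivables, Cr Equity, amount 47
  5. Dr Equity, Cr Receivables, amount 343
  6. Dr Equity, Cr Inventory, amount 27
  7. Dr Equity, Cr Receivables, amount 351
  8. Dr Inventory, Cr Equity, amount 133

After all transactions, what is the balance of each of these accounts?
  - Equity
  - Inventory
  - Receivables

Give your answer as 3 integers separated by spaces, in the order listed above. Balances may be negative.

After txn 1 (Dr Equity, Cr Inventory, amount 320): Equity=320 Inventory=-320
After txn 2 (Dr Inventory, Cr Receivables, amount 202): Equity=320 Inventory=-118 Receivables=-202
After txn 3 (Dr Inventory, Cr Receivables, amount 197): Equity=320 Inventory=79 Receivables=-399
After txn 4 (Dr Receivables, Cr Equity, amount 47): Equity=273 Inventory=79 Receivables=-352
After txn 5 (Dr Equity, Cr Receivables, amount 343): Equity=616 Inventory=79 Receivables=-695
After txn 6 (Dr Equity, Cr Inventory, amount 27): Equity=643 Inventory=52 Receivables=-695
After txn 7 (Dr Equity, Cr Receivables, amount 351): Equity=994 Inventory=52 Receivables=-1046
After txn 8 (Dr Inventory, Cr Equity, amount 133): Equity=861 Inventory=185 Receivables=-1046

Answer: 861 185 -1046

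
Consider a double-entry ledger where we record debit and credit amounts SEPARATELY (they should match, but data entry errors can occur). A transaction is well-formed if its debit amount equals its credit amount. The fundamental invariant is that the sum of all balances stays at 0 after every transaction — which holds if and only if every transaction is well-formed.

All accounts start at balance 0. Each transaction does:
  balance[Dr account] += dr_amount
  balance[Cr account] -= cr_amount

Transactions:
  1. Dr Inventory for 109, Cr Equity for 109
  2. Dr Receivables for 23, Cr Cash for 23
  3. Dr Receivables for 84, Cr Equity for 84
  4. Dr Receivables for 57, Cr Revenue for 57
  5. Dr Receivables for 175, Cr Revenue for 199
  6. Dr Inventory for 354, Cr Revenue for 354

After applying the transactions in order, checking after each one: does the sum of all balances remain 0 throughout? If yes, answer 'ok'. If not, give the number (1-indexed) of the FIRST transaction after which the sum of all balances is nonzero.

Answer: 5

Derivation:
After txn 1: dr=109 cr=109 sum_balances=0
After txn 2: dr=23 cr=23 sum_balances=0
After txn 3: dr=84 cr=84 sum_balances=0
After txn 4: dr=57 cr=57 sum_balances=0
After txn 5: dr=175 cr=199 sum_balances=-24
After txn 6: dr=354 cr=354 sum_balances=-24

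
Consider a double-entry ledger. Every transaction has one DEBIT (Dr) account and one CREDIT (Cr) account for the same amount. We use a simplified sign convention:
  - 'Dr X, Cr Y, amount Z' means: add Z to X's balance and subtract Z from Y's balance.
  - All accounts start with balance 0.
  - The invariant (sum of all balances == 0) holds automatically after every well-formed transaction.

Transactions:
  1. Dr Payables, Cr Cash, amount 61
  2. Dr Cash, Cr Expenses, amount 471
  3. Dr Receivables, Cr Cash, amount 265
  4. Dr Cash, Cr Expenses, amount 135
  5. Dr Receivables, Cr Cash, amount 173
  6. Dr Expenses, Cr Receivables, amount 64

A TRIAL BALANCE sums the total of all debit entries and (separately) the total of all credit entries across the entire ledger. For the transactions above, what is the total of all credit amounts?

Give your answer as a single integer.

Txn 1: credit+=61
Txn 2: credit+=471
Txn 3: credit+=265
Txn 4: credit+=135
Txn 5: credit+=173
Txn 6: credit+=64
Total credits = 1169

Answer: 1169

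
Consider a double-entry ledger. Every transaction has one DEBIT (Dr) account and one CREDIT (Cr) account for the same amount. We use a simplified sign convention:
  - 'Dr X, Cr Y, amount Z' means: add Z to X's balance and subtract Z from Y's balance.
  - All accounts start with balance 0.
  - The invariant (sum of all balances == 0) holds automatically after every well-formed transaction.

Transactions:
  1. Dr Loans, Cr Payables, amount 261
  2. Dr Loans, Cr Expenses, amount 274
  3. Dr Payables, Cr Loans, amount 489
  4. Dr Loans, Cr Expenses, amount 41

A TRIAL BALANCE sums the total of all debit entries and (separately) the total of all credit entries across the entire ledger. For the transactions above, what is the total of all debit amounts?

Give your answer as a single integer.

Answer: 1065

Derivation:
Txn 1: debit+=261
Txn 2: debit+=274
Txn 3: debit+=489
Txn 4: debit+=41
Total debits = 1065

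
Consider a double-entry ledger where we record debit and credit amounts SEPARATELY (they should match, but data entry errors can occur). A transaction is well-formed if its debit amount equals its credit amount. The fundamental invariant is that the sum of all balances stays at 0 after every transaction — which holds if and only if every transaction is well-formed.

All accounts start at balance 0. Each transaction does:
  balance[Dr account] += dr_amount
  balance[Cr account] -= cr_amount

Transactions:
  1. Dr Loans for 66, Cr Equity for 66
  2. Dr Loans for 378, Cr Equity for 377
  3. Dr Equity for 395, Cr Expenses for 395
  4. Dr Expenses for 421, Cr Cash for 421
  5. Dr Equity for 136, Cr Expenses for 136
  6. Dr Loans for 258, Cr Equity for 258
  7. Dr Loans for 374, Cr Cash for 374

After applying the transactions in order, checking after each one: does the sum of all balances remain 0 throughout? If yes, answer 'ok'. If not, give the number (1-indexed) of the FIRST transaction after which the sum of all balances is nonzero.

After txn 1: dr=66 cr=66 sum_balances=0
After txn 2: dr=378 cr=377 sum_balances=1
After txn 3: dr=395 cr=395 sum_balances=1
After txn 4: dr=421 cr=421 sum_balances=1
After txn 5: dr=136 cr=136 sum_balances=1
After txn 6: dr=258 cr=258 sum_balances=1
After txn 7: dr=374 cr=374 sum_balances=1

Answer: 2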